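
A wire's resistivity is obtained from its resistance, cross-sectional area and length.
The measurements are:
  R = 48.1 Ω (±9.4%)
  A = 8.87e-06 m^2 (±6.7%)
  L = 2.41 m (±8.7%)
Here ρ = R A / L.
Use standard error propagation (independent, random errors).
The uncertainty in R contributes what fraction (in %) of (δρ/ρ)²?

(δρ/ρ)² = (1·δR/R)² + (1·δA/A)² + (-1·δL/L)²
  R term: (1×0.0940)² = 0.00884
  A term: (1×0.0670)² = 0.00449
  L term: (-1×0.0870)² = 0.00757
Total = 0.0209. Share from R = 0.00884/0.0209 = 0.423.

42.3%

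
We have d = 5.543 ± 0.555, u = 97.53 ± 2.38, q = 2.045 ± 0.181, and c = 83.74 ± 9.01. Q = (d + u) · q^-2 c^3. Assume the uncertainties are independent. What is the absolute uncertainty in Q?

Let w = d + u = 103.1. δw = √(δd² + δu²) = √(0.308 + 5.66) = 2.44, so δw/w = 0.0237.
Q is then a monomial in w, q, c:
δQ/Q = √((δw/w)² + (-2·δq/q)² + (3·δc/c)²) = √(0.000562 + 0.0313 + 0.104) = 0.369
Q = 1.447e+07, so δQ = 0.369 × 1.447e+07 = 5.34e+06.

5.34e+06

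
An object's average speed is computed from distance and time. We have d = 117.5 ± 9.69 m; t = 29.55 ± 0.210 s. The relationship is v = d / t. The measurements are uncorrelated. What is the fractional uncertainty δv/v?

0.0828

For a monomial v ∝ d, t^-1, fractional errors add in quadrature:
  (1·δd/d)² = (1×0.0825)² = 0.00680;  (-1·δt/t)² = (-1×0.00711)² = 5.05e-05
δv/v = √(0.00685) = 0.0828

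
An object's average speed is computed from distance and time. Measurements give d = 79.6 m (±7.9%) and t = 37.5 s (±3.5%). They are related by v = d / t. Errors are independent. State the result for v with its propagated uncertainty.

2.12 ± 0.183 m/s

v is a product of powers, so relative uncertainties combine in quadrature:
  (1·δd/d)² = (1×0.0790)² = 0.00624;  (-1·δt/t)² = (-1×0.0350)² = 0.00123
δv/v = √(0.00747) = 0.0864
v = 2.12 m/s, so δv = 0.0864 × 2.12 = 0.183 m/s.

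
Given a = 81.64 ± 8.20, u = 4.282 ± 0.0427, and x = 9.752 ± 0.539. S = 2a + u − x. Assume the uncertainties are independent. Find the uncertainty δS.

Absolute uncertainties add in quadrature for a linear combination:
  (2·δa)² = 269;  (δu)² = 0.00182;  (δx)² = 0.291
δS = √(269) = 16.4

16.4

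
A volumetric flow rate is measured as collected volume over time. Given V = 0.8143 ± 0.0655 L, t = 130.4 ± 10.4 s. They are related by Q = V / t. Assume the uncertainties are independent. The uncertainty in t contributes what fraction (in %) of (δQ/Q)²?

49.6%

(δQ/Q)² = (1·δV/V)² + (-1·δt/t)²
  V term: (1×0.0804)² = 0.00647
  t term: (-1×0.0798)² = 0.00636
Total = 0.0128. Share from t = 0.00636/0.0128 = 0.496.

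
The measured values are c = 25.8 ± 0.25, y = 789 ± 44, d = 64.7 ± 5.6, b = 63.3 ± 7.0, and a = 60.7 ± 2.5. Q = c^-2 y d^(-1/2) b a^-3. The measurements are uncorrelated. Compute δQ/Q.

0.181

Relative error in a monomial: (δQ/Q)² = Σ (nᵢ · δxᵢ/xᵢ)².
  (-2·δc/c)² = (-2×0.00969)² = 0.000376;  (1·δy/y)² = (1×0.0558)² = 0.00311;  (−½·δd/d)² = (-0.5×0.0866)² = 0.00187;  (1·δb/b)² = (1×0.111)² = 0.0122;  (-3·δa/a)² = (-3×0.0412)² = 0.0153
δQ/Q = √(0.0329) = 0.181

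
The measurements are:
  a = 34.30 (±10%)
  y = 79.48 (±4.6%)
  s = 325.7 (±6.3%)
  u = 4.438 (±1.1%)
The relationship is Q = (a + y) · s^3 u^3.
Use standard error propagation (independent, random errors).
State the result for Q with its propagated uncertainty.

(3.436 ± 0.676) × 10^11

Let w = a + y = 113.8. δw = √(δa² + δy²) = √(11.8 + 13.4) = 5.01, so δw/w = 0.0441.
Q is then a monomial in w, s, u:
δQ/Q = √((δw/w)² + (3·δs/s)² + (3·δu/u)²) = √(0.00194 + 0.0357 + 0.00109) = 0.197
Q = 3.436e+11, so δQ = 0.197 × 3.436e+11 = 6.76e+10.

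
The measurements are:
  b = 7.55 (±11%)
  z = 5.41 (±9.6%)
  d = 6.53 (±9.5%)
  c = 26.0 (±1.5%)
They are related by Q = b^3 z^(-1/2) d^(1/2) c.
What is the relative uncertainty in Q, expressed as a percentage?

33.7%

Products/powers → add relative errors in quadrature, weighted by exponent:
  (3·δb/b)² = (3×0.110)² = 0.109;  (−½·δz/z)² = (-0.5×0.0960)² = 0.00230;  (½·δd/d)² = (0.5×0.0950)² = 0.00226;  (1·δc/c)² = (1×0.0150)² = 0.000225
δQ/Q = √(0.114) = 0.337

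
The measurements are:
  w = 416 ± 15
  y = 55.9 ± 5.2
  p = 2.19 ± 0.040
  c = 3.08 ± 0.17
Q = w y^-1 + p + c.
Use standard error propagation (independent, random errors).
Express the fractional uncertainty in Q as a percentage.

6.00%

Let h = w·y^-1 = 7.44. δh/h = √((1·δw/w)² + (-1·δy/y)²) = √(0.00130 + 0.00865) = 0.0998, so δh = 0.742.
Q = h + p + c: δQ = √(δh² + δp² + δc²) = √(0.551 + 0.00160 + 0.0289) = 0.763
Q = 12.7, so δQ/Q = 0.763/12.7 = 0.0600.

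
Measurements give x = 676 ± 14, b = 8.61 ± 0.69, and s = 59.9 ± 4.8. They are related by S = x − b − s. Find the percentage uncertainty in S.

For a sum/difference, combine absolute errors in quadrature:
  (δx)² = 196;  (δb)² = 0.476;  (δs)² = 23.0
δS = √(220) = 14.8
S = 607, so δS/S = 14.8/607 = 0.0244.

2.44%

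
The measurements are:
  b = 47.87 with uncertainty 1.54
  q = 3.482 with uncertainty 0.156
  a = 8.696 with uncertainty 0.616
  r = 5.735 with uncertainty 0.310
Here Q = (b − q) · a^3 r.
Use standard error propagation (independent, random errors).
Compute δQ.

37200

Let u = b − q = 44.39. δu = √(δb² + δq²) = √(2.37 + 0.0243) = 1.55, so δu/u = 0.0349.
Q is then a monomial in u, a, r:
δQ/Q = √((δu/u)² + (3·δa/a)² + (1·δr/r)²) = √(0.00122 + 0.0452 + 0.00292) = 0.222
Q = 167400, so δQ = 0.222 × 167400 = 37200.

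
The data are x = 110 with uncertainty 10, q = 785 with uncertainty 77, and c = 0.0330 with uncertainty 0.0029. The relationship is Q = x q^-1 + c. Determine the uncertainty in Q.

Let p = x·q^-1 = 0.140. δp/p = √((1·δx/x)² + (-1·δq/q)²) = √(0.00826 + 0.00962) = 0.134, so δp = 0.0187.
Q = p + c: δQ = √(δp² + δc²) = √(0.000351 + 8.41e-06) = 0.0190

0.0190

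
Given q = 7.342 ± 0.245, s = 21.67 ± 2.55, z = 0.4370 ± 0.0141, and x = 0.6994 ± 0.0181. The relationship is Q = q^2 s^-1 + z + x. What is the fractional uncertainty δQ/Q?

0.0931

Let p = q^2·s^-1 = 2.488. δp/p = √((2·δq/q)² + (-1·δs/s)²) = √(0.00445 + 0.0138) = 0.135, so δp = 0.337.
Q = p + z + x: δQ = √(δp² + δz² + δx²) = √(0.113 + 0.000199 + 0.000328) = 0.337
Q = 3.624, so δQ/Q = 0.337/3.624 = 0.0931.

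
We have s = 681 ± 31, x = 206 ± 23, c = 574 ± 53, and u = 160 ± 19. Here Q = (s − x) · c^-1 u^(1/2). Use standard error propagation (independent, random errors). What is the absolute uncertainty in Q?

1.43

Let w = s − x = 475. δw = √(δs² + δx²) = √(961 + 529) = 38.6, so δw/w = 0.0813.
Q is then a monomial in w, c, u:
δQ/Q = √((δw/w)² + (-1·δc/c)² + (½·δu/u)²) = √(0.00660 + 0.00853 + 0.00353) = 0.137
Q = 10.5, so δQ = 0.137 × 10.5 = 1.43.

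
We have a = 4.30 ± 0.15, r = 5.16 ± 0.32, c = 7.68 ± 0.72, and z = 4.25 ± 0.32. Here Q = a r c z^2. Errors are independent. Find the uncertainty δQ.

Q is a product of powers, so relative uncertainties combine in quadrature:
  (1·δa/a)² = (1×0.0349)² = 0.00122;  (1·δr/r)² = (1×0.0620)² = 0.00385;  (1·δc/c)² = (1×0.0938)² = 0.00879;  (2·δz/z)² = (2×0.0753)² = 0.0227
δQ/Q = √(0.0365) = 0.191
Q = 3080, so δQ = 0.191 × 3080 = 588.

588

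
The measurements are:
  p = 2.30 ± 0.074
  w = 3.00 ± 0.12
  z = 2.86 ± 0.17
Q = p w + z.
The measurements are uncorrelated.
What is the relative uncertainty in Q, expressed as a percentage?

Let h = p·w = 6.90. δh/h = √((1·δp/p)² + (1·δw/w)²) = √(0.00104 + 0.00160) = 0.0513, so δh = 0.354.
Q = h + z: δQ = √(δh² + δz²) = √(0.125 + 0.0289) = 0.393
Q = 9.76, so δQ/Q = 0.393/9.76 = 0.0403.

4.03%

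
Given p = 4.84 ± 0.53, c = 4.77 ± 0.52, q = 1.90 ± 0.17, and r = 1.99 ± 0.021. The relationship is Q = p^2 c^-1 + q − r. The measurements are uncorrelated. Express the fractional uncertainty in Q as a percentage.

Let w = p^2·c^-1 = 4.91. δw/w = √((2·δp/p)² + (-1·δc/c)²) = √(0.0480 + 0.0119) = 0.245, so δw = 1.20.
Q = w + q − r: δQ = √(δw² + δq² + δr²) = √(1.44 + 0.0289 + 0.000441) = 1.21
Q = 4.82, so δQ/Q = 1.21/4.82 = 0.252.

25.2%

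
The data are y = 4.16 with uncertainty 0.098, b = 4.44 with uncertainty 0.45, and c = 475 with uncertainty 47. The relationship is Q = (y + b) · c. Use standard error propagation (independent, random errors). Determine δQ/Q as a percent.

11.3%

Let u = y + b = 8.60. δu = √(δy² + δb²) = √(0.00960 + 0.203) = 0.461, so δu/u = 0.0536.
Q is then a monomial in u, c:
δQ/Q = √((δu/u)² + (1·δc/c)²) = √(0.00287 + 0.00979) = 0.113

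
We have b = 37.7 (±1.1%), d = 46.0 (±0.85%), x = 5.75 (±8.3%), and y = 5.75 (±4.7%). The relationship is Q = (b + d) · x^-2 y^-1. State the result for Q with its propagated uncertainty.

Let u = b + d = 83.7. δu = √(δb² + δd²) = √(0.172 + 0.153) = 0.570, so δu/u = 0.00681.
Q is then a monomial in u, x, y:
δQ/Q = √((δu/u)² + (-2·δx/x)² + (-1·δy/y)²) = √(4.64e-05 + 0.0276 + 0.00221) = 0.173
Q = 0.440, so δQ = 0.173 × 0.440 = 0.0760.

0.440 ± 0.0760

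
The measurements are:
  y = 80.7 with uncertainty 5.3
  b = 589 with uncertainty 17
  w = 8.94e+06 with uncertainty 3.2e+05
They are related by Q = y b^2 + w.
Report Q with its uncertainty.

(3.69 ± 0.247) × 10^7

Let p = y·b^2 = 2.8e+07. δp/p = √((1·δy/y)² + (2·δb/b)²) = √(0.00431 + 0.00333) = 0.0874, so δp = 2.45e+06.
Q = p + w: δQ = √(δp² + δw²) = √(5.99e+12 + 1.02e+11) = 2.47e+06
Q = 3.69e+07.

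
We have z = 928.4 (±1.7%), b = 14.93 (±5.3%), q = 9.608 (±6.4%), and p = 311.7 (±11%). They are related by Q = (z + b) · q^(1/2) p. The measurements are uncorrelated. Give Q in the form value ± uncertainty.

Let u = z + b = 943.3. δu = √(δz² + δb²) = √(249 + 0.626) = 15.8, so δu/u = 0.0168.
Q is then a monomial in u, q, p:
δQ/Q = √((δu/u)² + (½·δq/q)² + (1·δp/p)²) = √(0.000281 + 0.00102 + 0.0121) = 0.116
Q = 911400, so δQ = 0.116 × 911400 = 1.06e+05.

(9.114 ± 1.06) × 10^5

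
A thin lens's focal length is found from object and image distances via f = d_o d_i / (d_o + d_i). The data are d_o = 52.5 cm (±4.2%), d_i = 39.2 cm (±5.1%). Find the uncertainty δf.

0.769 cm

∂f/∂d_o = (d_i/(d_o+d_i))² = 0.183;  ∂f/∂d_i = (d_o/(d_o+d_i))² = 0.328
δf = √((∂f/∂d_o · δd_o)² + (∂f/∂d_i · δd_i)²) = √(0.162 + 0.429) = 0.769 cm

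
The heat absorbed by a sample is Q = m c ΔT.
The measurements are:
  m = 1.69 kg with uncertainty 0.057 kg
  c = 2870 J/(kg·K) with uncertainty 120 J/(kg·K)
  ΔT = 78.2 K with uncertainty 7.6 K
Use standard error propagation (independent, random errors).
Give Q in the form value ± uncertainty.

For a monomial Q ∝ m, c, ΔT, fractional errors add in quadrature:
  (1·δm/m)² = (1×0.0337)² = 0.00114;  (1·δc/c)² = (1×0.0418)² = 0.00175;  (1·δΔT/ΔT)² = (1×0.0972)² = 0.00945
δQ/Q = √(0.0123) = 0.111
Q = 3.79e+05 J, so δQ = 0.111 × 3.79e+05 = 42100 J.

(3.79 ± 0.421) × 10^5 J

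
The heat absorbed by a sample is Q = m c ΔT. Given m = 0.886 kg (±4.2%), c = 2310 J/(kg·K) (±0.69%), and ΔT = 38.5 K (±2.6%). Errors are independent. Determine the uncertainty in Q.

3930 J

Q is a product of powers, so relative uncertainties combine in quadrature:
  (1·δm/m)² = (1×0.0420)² = 0.00176;  (1·δc/c)² = (1×0.00690)² = 4.76e-05;  (1·δΔT/ΔT)² = (1×0.0260)² = 0.000676
δQ/Q = √(0.00249) = 0.0499
Q = 78800 J, so δQ = 0.0499 × 78800 = 3930 J.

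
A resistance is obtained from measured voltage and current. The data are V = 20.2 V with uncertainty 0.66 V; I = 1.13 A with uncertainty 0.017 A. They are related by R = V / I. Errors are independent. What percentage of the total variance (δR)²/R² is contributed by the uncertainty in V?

82.5%

(δR/R)² = (1·δV/V)² + (-1·δI/I)²
  V term: (1×0.0327)² = 0.00107
  I term: (-1×0.0150)² = 0.000226
Total = 0.00129. Share from V = 0.00107/0.00129 = 0.825.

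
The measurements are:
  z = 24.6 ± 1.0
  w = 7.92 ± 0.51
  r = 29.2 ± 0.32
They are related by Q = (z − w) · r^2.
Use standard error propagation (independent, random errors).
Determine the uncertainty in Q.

Let u = z − w = 16.7. δu = √(δz² + δw²) = √(1.00 + 0.260) = 1.12, so δu/u = 0.0673.
Q is then a monomial in u, r:
δQ/Q = √((δu/u)² + (2·δr/r)²) = √(0.00453 + 0.000480) = 0.0708
Q = 14200, so δQ = 0.0708 × 14200 = 1010.

1010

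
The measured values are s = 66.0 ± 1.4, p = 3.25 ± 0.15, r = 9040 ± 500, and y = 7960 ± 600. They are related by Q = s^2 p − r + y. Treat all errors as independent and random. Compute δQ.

1180

Let w = s^2·p = 14200. δw/w = √((2·δs/s)² + (1·δp/p)²) = √(0.00180 + 0.00213) = 0.0627, so δw = 887.
Q = w − r + y: δQ = √(δw² + δr² + δy²) = √(7.88e+05 + 2.5e+05 + 3.6e+05) = 1180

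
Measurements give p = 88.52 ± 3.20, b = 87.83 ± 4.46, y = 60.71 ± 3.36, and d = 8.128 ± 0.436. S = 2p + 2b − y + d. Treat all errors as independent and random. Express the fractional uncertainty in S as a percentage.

3.83%

Absolute uncertainties add in quadrature for a linear combination:
  (2·δp)² = 41.0;  (2·δb)² = 79.6;  (δy)² = 11.3;  (δd)² = 0.190
δS = √(132) = 11.5
S = 300.1, so δS/S = 11.5/300.1 = 0.0383.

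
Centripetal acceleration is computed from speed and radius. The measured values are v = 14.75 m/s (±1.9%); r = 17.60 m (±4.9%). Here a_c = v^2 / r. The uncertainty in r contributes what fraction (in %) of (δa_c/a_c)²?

62.4%

(δa_c/a_c)² = (2·δv/v)² + (-1·δr/r)²
  v term: (2×0.0190)² = 0.00144
  r term: (-1×0.0490)² = 0.00240
Total = 0.00385. Share from r = 0.00240/0.00385 = 0.624.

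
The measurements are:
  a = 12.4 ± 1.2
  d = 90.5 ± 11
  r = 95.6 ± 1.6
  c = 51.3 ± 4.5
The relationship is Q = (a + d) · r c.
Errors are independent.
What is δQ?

70500

Let u = a + d = 103. δu = √(δa² + δd²) = √(1.44 + 121) = 11.1, so δu/u = 0.108.
Q is then a monomial in u, r, c:
δQ/Q = √((δu/u)² + (1·δr/r)² + (1·δc/c)²) = √(0.0116 + 0.000280 + 0.00769) = 0.140
Q = 5.05e+05, so δQ = 0.140 × 5.05e+05 = 70500.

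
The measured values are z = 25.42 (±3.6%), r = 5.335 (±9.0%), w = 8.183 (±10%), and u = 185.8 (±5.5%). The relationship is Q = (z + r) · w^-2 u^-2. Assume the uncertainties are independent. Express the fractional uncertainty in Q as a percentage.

Let h = z + r = 30.76. δh = √(δz² + δr²) = √(0.837 + 0.231) = 1.03, so δh/h = 0.0336.
Q is then a monomial in h, w, u:
δQ/Q = √((δh/h)² + (-2·δw/w)² + (-2·δu/u)²) = √(0.00113 + 0.0400 + 0.0121) = 0.231

23.1%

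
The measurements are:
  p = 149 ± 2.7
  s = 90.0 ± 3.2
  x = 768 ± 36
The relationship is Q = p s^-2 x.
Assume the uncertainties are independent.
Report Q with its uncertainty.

For a monomial Q ∝ p, s^-2, x, fractional errors add in quadrature:
  (1·δp/p)² = (1×0.0181)² = 0.000328;  (-2·δs/s)² = (-2×0.0356)² = 0.00506;  (1·δx/x)² = (1×0.0469)² = 0.00220
δQ/Q = √(0.00758) = 0.0871
Q = 14.1, so δQ = 0.0871 × 14.1 = 1.23.

14.1 ± 1.23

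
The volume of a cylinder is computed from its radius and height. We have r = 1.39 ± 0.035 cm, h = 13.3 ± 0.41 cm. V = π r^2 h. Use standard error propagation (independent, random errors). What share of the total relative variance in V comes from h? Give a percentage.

27.3%

(δV/V)² = (2·δr/r)² + (1·δh/h)²
  r term: (2×0.0252)² = 0.00254
  h term: (1×0.0308)² = 0.000950
Total = 0.00349. Share from h = 0.000950/0.00349 = 0.273.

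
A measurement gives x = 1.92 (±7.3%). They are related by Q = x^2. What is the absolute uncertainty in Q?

Each factor contributes (exponent × relative error)² to (δQ/Q)²:
  (2·δx/x)² = (2×0.0730)² = 0.0213
δQ/Q = √(0.0213) = 0.146
Q = 3.69, so δQ = 0.146 × 3.69 = 0.538.

0.538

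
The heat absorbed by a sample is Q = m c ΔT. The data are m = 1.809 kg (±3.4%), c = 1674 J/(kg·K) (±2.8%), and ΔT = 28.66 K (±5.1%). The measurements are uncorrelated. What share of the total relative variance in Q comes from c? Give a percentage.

17.3%

(δQ/Q)² = (1·δm/m)² + (1·δc/c)² + (1·δΔT/ΔT)²
  m term: (1×0.0340)² = 0.00116
  c term: (1×0.0280)² = 0.000784
  ΔT term: (1×0.0510)² = 0.00260
Total = 0.00454. Share from c = 0.000784/0.00454 = 0.173.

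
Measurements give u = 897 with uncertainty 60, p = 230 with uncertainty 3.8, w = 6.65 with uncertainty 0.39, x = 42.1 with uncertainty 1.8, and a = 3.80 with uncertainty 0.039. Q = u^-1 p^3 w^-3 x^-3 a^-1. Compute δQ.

Since Q is a product/quotient, work with relative uncertainties:
  (-1·δu/u)² = (-1×0.0669)² = 0.00447;  (3·δp/p)² = (3×0.0165)² = 0.00246;  (-3·δw/w)² = (-3×0.0586)² = 0.0310;  (-3·δx/x)² = (-3×0.0428)² = 0.0165;  (-1·δa/a)² = (-1×0.0103)² = 0.000105
δQ/Q = √(0.0544) = 0.233
Q = 0.000163, so δQ = 0.233 × 0.000163 = 3.8e-05.

3.8e-05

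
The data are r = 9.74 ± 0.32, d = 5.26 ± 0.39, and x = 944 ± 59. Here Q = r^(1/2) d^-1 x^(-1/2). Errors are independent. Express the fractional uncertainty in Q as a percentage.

Q is a product of powers, so relative uncertainties combine in quadrature:
  (½·δr/r)² = (0.5×0.0329)² = 0.000270;  (-1·δd/d)² = (-1×0.0741)² = 0.00550;  (−½·δx/x)² = (-0.5×0.0625)² = 0.000977
δQ/Q = √(0.00674) = 0.0821

8.21%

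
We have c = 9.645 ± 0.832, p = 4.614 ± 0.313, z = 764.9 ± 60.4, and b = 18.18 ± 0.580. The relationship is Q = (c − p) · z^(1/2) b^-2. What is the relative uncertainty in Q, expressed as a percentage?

19.2%

Let u = c − p = 5.031. δu = √(δc² + δp²) = √(0.692 + 0.0980) = 0.889, so δu/u = 0.177.
Q is then a monomial in u, z, b:
δQ/Q = √((δu/u)² + (½·δz/z)² + (-2·δb/b)²) = √(0.0312 + 0.00156 + 0.00407) = 0.192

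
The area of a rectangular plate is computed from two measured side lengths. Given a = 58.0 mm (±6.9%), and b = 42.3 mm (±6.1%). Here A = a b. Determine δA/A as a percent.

9.21%

Since A is a product/quotient, work with relative uncertainties:
  (1·δa/a)² = (1×0.0690)² = 0.00476;  (1·δb/b)² = (1×0.0610)² = 0.00372
δA/A = √(0.00848) = 0.0921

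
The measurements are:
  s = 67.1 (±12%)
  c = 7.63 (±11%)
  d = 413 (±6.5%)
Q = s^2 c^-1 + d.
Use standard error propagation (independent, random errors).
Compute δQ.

158

Let p = s^2·c^-1 = 590. δp/p = √((2·δs/s)² + (-1·δc/c)²) = √(0.0576 + 0.0121) = 0.264, so δp = 156.
Q = p + d: δQ = √(δp² + δd²) = √(24300 + 721) = 158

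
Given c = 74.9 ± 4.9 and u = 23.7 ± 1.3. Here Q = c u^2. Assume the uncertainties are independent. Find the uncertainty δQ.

5370

Relative error in a monomial: (δQ/Q)² = Σ (nᵢ · δxᵢ/xᵢ)².
  (1·δc/c)² = (1×0.0654)² = 0.00428;  (2·δu/u)² = (2×0.0549)² = 0.0120
δQ/Q = √(0.0163) = 0.128
Q = 42100, so δQ = 0.128 × 42100 = 5370.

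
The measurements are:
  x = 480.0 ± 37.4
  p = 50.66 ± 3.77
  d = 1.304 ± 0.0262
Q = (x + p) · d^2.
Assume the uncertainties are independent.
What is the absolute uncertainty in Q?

Let u = x + p = 530.7. δu = √(δx² + δp²) = √(1400 + 14.2) = 37.6, so δu/u = 0.0708.
Q is then a monomial in u, d:
δQ/Q = √((δu/u)² + (2·δd/d)²) = √(0.00502 + 0.00161) = 0.0814
Q = 902.3, so δQ = 0.0814 × 902.3 = 73.5.

73.5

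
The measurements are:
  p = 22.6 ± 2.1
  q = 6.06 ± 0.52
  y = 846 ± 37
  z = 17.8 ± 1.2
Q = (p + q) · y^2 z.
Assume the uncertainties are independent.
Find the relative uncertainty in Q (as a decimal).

Let u = p + q = 28.7. δu = √(δp² + δq²) = √(4.41 + 0.270) = 2.16, so δu/u = 0.0755.
Q is then a monomial in u, y, z:
δQ/Q = √((δu/u)² + (2·δy/y)² + (1·δz/z)²) = √(0.00570 + 0.00765 + 0.00454) = 0.134

0.134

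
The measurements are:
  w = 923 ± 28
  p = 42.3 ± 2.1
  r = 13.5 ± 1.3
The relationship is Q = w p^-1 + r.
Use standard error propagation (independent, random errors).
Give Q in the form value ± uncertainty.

35.3 ± 1.82

Let h = w·p^-1 = 21.8. δh/h = √((1·δw/w)² + (-1·δp/p)²) = √(0.000920 + 0.00246) = 0.0582, so δh = 1.27.
Q = h + r: δQ = √(δh² + δr²) = √(1.61 + 1.69) = 1.82
Q = 35.3.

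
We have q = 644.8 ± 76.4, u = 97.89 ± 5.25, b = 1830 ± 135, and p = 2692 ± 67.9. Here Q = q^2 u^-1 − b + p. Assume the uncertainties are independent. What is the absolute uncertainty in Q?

1040

Let w = q^2·u^-1 = 4247. δw/w = √((2·δq/q)² + (-1·δu/u)²) = √(0.0562 + 0.00288) = 0.243, so δw = 1030.
Q = w − b + p: δQ = √(δw² + δb² + δp²) = √(1.06e+06 + 18200 + 4610) = 1040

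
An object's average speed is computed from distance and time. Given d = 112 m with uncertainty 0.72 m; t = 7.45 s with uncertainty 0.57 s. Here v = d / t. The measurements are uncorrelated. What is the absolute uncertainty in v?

Since v is a product/quotient, work with relative uncertainties:
  (1·δd/d)² = (1×0.00643)² = 4.13e-05;  (-1·δt/t)² = (-1×0.0765)² = 0.00585
δv/v = √(0.00590) = 0.0768
v = 15.0 m/s, so δv = 0.0768 × 15.0 = 1.15 m/s.

1.15 m/s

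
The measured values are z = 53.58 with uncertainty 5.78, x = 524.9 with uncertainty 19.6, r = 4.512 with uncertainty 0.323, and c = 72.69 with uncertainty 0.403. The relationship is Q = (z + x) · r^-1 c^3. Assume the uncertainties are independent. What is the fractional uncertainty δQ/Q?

Let u = z + x = 578.5. δu = √(δz² + δx²) = √(33.4 + 384) = 20.4, so δu/u = 0.0353.
Q is then a monomial in u, r, c:
δQ/Q = √((δu/u)² + (-1·δr/r)² + (3·δc/c)²) = √(0.00125 + 0.00512 + 0.000277) = 0.0815

0.0815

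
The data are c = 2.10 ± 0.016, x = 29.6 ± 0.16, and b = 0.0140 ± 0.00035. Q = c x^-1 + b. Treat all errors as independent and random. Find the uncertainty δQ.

Let p = c·x^-1 = 0.0709. δp/p = √((1·δc/c)² + (-1·δx/x)²) = √(5.8e-05 + 2.92e-05) = 0.00934, so δp = 0.000663.
Q = p + b: δQ = √(δp² + δb²) = √(4.39e-07 + 1.22e-07) = 0.000749

0.000749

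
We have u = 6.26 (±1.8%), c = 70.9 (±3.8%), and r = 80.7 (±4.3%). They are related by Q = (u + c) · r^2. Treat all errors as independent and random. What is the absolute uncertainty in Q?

46600

Let w = u + c = 77.2. δw = √(δu² + δc²) = √(0.0127 + 7.26) = 2.70, so δw/w = 0.0349.
Q is then a monomial in w, r:
δQ/Q = √((δw/w)² + (2·δr/r)²) = √(0.00122 + 0.00740) = 0.0928
Q = 5.03e+05, so δQ = 0.0928 × 5.03e+05 = 46600.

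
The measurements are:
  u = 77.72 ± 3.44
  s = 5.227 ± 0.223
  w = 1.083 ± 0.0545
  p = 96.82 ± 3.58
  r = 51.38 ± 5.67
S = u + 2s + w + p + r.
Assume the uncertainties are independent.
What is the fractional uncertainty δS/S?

0.0318

Each term contributes (cᵢ δxᵢ)² to (δS)²:
  (δu)² = 11.8;  (2·δs)² = 0.199;  (δw)² = 0.00297;  (δp)² = 12.8;  (δr)² = 32.1
δS = √(57.0) = 7.55
S = 237.5, so δS/S = 7.55/237.5 = 0.0318.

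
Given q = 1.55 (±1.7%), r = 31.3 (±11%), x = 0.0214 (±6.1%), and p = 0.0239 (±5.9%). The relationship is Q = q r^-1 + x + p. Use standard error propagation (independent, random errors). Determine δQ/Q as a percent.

Let w = q·r^-1 = 0.0495. δw/w = √((1·δq/q)² + (-1·δr/r)²) = √(0.000289 + 0.0121) = 0.111, so δw = 0.00551.
Q = w + x + p: δQ = √(δw² + δx² + δp²) = √(3.04e-05 + 1.7e-06 + 1.99e-06) = 0.00584
Q = 0.0948, so δQ/Q = 0.00584/0.0948 = 0.0616.

6.16%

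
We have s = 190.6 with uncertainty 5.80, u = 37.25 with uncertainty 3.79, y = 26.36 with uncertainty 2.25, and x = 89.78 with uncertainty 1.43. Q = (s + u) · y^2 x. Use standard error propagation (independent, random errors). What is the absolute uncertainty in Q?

Let w = s + u = 227.8. δw = √(δs² + δu²) = √(33.6 + 14.4) = 6.93, so δw/w = 0.0304.
Q is then a monomial in w, y, x:
δQ/Q = √((δw/w)² + (2·δy/y)² + (1·δx/x)²) = √(0.000925 + 0.0291 + 0.000254) = 0.174
Q = 1.421e+07, so δQ = 0.174 × 1.421e+07 = 2.48e+06.

2.48e+06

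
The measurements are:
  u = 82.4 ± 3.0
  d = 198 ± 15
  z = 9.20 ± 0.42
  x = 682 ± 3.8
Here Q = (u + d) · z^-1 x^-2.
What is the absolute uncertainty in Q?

Let w = u + d = 280. δw = √(δu² + δd²) = √(9.00 + 225) = 15.3, so δw/w = 0.0546.
Q is then a monomial in w, z, x:
δQ/Q = √((δw/w)² + (-1·δz/z)² + (-2·δx/x)²) = √(0.00298 + 0.00208 + 0.000124) = 0.0720
Q = 6.55e-05, so δQ = 0.0720 × 6.55e-05 = 4.72e-06.

4.72e-06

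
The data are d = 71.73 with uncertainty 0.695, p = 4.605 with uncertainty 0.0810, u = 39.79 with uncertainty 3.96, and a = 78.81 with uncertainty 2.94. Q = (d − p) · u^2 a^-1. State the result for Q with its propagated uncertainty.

Let w = d − p = 67.12. δw = √(δd² + δp²) = √(0.483 + 0.00656) = 0.700, so δw/w = 0.0104.
Q is then a monomial in w, u, a:
δQ/Q = √((δw/w)² + (2·δu/u)² + (-1·δa/a)²) = √(0.000109 + 0.0396 + 0.00139) = 0.203
Q = 1348, so δQ = 0.203 × 1348 = 273.

1348 ± 273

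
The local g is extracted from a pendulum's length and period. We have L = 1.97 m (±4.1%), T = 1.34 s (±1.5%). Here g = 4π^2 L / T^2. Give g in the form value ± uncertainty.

43.3 ± 2.20 m/s^2

Each factor contributes (exponent × relative error)² to (δg/g)²:
  (1·δL/L)² = (1×0.0410)² = 0.00168;  (-2·δT/T)² = (-2×0.0150)² = 0.000900
δg/g = √(0.00258) = 0.0508
g = 43.3 m/s^2, so δg = 0.0508 × 43.3 = 2.20 m/s^2.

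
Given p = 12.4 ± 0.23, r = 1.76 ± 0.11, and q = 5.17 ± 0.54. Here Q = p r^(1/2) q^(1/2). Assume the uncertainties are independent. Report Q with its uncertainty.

Q is a product of powers, so relative uncertainties combine in quadrature:
  (1·δp/p)² = (1×0.0185)² = 0.000344;  (½·δr/r)² = (0.5×0.0625)² = 0.000977;  (½·δq/q)² = (0.5×0.104)² = 0.00273
δQ/Q = √(0.00405) = 0.0636
Q = 37.4, so δQ = 0.0636 × 37.4 = 2.38.

37.4 ± 2.38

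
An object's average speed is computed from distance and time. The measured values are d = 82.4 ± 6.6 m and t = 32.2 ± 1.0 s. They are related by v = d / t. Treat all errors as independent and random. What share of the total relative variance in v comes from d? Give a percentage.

(δv/v)² = (1·δd/d)² + (-1·δt/t)²
  d term: (1×0.0801)² = 0.00642
  t term: (-1×0.0311)² = 0.000964
Total = 0.00738. Share from d = 0.00642/0.00738 = 0.869.

86.9%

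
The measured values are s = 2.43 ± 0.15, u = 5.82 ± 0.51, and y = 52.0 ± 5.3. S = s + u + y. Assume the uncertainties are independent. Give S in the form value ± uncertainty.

S is a linear combination, so absolute uncertainties add in quadrature:
  (δs)² = 0.0225;  (δu)² = 0.260;  (δy)² = 28.1
δS = √(28.4) = 5.33
S = 60.2.

60.2 ± 5.33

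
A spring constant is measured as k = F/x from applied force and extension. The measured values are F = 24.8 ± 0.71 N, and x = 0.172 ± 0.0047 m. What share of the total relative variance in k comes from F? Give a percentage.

(δk/k)² = (1·δF/F)² + (-1·δx/x)²
  F term: (1×0.0286)² = 0.000820
  x term: (-1×0.0273)² = 0.000747
Total = 0.00157. Share from F = 0.000820/0.00157 = 0.523.

52.3%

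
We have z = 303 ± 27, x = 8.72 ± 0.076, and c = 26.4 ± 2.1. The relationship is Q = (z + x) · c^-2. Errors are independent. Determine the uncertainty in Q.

0.0810

Let u = z + x = 312. δu = √(δz² + δx²) = √(729 + 0.00578) = 27.0, so δu/u = 0.0866.
Q is then a monomial in u, c:
δQ/Q = √((δu/u)² + (-2·δc/c)²) = √(0.00750 + 0.0253) = 0.181
Q = 0.447, so δQ = 0.181 × 0.447 = 0.0810.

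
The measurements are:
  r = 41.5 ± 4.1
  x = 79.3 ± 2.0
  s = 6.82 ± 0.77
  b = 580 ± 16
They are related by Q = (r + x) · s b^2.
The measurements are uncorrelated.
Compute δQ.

Let u = r + x = 121. δu = √(δr² + δx²) = √(16.8 + 4.00) = 4.56, so δu/u = 0.0378.
Q is then a monomial in u, s, b:
δQ/Q = √((δu/u)² + (1·δs/s)² + (2·δb/b)²) = √(0.00143 + 0.0127 + 0.00304) = 0.131
Q = 2.77e+08, so δQ = 0.131 × 2.77e+08 = 3.64e+07.

3.64e+07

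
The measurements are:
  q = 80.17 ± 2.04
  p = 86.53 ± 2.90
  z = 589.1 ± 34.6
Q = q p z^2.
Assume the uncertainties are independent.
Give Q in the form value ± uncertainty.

Each factor contributes (exponent × relative error)² to (δQ/Q)²:
  (1·δq/q)² = (1×0.0254)² = 0.000647;  (1·δp/p)² = (1×0.0335)² = 0.00112;  (2·δz/z)² = (2×0.0587)² = 0.0138
δQ/Q = √(0.0156) = 0.125
Q = 2.407e+09, so δQ = 0.125 × 2.407e+09 = 3e+08.

(2.407 ± 0.300) × 10^9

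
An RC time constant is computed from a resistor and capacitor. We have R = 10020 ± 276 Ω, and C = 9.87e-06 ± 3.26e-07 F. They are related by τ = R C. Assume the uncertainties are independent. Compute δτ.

0.00425 s

Each factor contributes (exponent × relative error)² to (δτ/τ)²:
  (1·δR/R)² = (1×0.0275)² = 0.000759;  (1·δC/C)² = (1×0.0330)² = 0.00109
δτ/τ = √(0.00185) = 0.0430
τ = 0.09890 s, so δτ = 0.0430 × 0.09890 = 0.00425 s.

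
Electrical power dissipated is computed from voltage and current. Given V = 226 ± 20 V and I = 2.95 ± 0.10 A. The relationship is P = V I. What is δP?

Products/powers → add relative errors in quadrature, weighted by exponent:
  (1·δV/V)² = (1×0.0885)² = 0.00783;  (1·δI/I)² = (1×0.0339)² = 0.00115
δP/P = √(0.00898) = 0.0948
P = 667 W, so δP = 0.0948 × 667 = 63.2 W.

63.2 W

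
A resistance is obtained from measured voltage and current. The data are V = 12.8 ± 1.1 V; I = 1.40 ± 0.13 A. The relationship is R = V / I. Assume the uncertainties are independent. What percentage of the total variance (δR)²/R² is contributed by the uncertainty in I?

(δR/R)² = (1·δV/V)² + (-1·δI/I)²
  V term: (1×0.0859)² = 0.00739
  I term: (-1×0.0929)² = 0.00862
Total = 0.0160. Share from I = 0.00862/0.0160 = 0.539.

53.9%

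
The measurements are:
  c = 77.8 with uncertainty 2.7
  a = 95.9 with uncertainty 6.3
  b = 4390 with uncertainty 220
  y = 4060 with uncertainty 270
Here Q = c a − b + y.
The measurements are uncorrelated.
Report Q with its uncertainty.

7130 ± 655

Let p = c·a = 7460. δp/p = √((1·δc/c)² + (1·δa/a)²) = √(0.00120 + 0.00432) = 0.0743, so δp = 554.
Q = p − b + y: δQ = √(δp² + δb² + δy²) = √(3.07e+05 + 48400 + 72900) = 655
Q = 7130.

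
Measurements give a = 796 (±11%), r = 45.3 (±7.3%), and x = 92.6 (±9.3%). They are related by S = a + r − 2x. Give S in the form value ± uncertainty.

656 ± 89.3

For a sum/difference, combine absolute errors in quadrature:
  (δa)² = 7670;  (δr)² = 10.9;  (2·δx)² = 297
δS = √(7970) = 89.3
S = 656.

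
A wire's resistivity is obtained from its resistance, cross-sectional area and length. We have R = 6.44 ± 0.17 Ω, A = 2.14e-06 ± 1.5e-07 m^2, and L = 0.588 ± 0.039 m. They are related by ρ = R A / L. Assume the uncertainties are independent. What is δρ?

Each factor contributes (exponent × relative error)² to (δρ/ρ)²:
  (1·δR/R)² = (1×0.0264)² = 0.000697;  (1·δA/A)² = (1×0.0701)² = 0.00491;  (-1·δL/L)² = (-1×0.0663)² = 0.00440
δρ/ρ = √(0.0100) = 0.100
ρ = 2.34e-05 Ω·m, so δρ = 0.100 × 2.34e-05 = 2.34e-06 Ω·m.

2.34e-06 Ω·m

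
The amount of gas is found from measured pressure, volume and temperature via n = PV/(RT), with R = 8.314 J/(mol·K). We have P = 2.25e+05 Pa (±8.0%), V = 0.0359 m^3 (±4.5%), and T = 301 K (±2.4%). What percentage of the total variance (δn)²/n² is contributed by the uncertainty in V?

22.5%

(δn/n)² = (1·δP/P)² + (1·δV/V)² + (-1·δT/T)²
  P term: (1×0.0800)² = 0.00640
  V term: (1×0.0450)² = 0.00202
  T term: (-1×0.0240)² = 0.000576
Total = 0.00900. Share from V = 0.00202/0.00900 = 0.225.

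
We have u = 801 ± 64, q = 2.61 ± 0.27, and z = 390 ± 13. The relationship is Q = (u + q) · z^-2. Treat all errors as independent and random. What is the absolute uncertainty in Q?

Let w = u + q = 804. δw = √(δu² + δq²) = √(4100 + 0.0729) = 64.0, so δw/w = 0.0796.
Q is then a monomial in w, z:
δQ/Q = √((δw/w)² + (-2·δz/z)²) = √(0.00634 + 0.00444) = 0.104
Q = 0.00528, so δQ = 0.104 × 0.00528 = 0.000549.

0.000549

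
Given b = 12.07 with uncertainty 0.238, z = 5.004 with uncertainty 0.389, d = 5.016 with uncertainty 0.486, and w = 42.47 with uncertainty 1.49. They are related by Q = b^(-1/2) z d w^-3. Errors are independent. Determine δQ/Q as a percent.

16.3%

Relative error in a monomial: (δQ/Q)² = Σ (nᵢ · δxᵢ/xᵢ)².
  (−½·δb/b)² = (-0.5×0.0197)² = 9.72e-05;  (1·δz/z)² = (1×0.0777)² = 0.00604;  (1·δd/d)² = (1×0.0969)² = 0.00939;  (-3·δw/w)² = (-3×0.0351)² = 0.0111
δQ/Q = √(0.0266) = 0.163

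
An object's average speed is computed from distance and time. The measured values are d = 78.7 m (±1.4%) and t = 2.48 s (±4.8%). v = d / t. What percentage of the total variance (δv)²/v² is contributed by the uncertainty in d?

7.84%

(δv/v)² = (1·δd/d)² + (-1·δt/t)²
  d term: (1×0.0140)² = 0.000196
  t term: (-1×0.0480)² = 0.00230
Total = 0.00250. Share from d = 0.000196/0.00250 = 0.0784.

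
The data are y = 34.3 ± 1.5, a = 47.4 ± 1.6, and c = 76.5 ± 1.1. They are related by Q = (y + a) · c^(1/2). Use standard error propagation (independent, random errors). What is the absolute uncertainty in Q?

19.9

Let u = y + a = 81.7. δu = √(δy² + δa²) = √(2.25 + 2.56) = 2.19, so δu/u = 0.0268.
Q is then a monomial in u, c:
δQ/Q = √((δu/u)² + (½·δc/c)²) = √(0.000721 + 5.17e-05) = 0.0278
Q = 715, so δQ = 0.0278 × 715 = 19.9.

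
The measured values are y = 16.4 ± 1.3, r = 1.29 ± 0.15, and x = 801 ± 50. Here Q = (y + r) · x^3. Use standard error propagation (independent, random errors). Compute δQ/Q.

0.201

Let u = y + r = 17.7. δu = √(δy² + δr²) = √(1.69 + 0.0225) = 1.31, so δu/u = 0.0740.
Q is then a monomial in u, x:
δQ/Q = √((δu/u)² + (3·δx/x)²) = √(0.00547 + 0.0351) = 0.201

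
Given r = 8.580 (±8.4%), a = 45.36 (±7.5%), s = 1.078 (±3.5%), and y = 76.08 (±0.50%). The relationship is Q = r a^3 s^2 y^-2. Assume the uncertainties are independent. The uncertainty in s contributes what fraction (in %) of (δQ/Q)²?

7.82%

(δQ/Q)² = (1·δr/r)² + (3·δa/a)² + (2·δs/s)² + (-2·δy/y)²
  r term: (1×0.0840)² = 0.00706
  a term: (3×0.0750)² = 0.0506
  s term: (2×0.0350)² = 0.00490
  y term: (-2×0.00500)² = 0.000100
Total = 0.0627. Share from s = 0.00490/0.0627 = 0.0782.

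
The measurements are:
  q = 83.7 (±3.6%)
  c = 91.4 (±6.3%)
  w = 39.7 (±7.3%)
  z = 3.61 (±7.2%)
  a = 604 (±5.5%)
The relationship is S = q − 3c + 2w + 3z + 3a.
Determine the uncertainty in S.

For a sum/difference, combine absolute errors in quadrature:
  (δq)² = 9.08;  (3·δc)² = 298;  (2·δw)² = 33.6;  (3·δz)² = 0.608;  (3·δa)² = 9930
δS = √(10300) = 101

101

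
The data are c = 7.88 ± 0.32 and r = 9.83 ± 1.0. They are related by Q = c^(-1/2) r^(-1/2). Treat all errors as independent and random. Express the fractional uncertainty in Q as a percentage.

5.48%

Each factor contributes (exponent × relative error)² to (δQ/Q)²:
  (−½·δc/c)² = (-0.5×0.0406)² = 0.000412;  (−½·δr/r)² = (-0.5×0.102)² = 0.00259
δQ/Q = √(0.00300) = 0.0548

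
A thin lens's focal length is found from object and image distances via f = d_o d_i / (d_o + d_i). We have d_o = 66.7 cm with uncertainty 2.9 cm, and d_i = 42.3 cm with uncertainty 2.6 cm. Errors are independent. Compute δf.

1.07 cm

∂f/∂d_o = (d_i/(d_o+d_i))² = 0.151;  ∂f/∂d_i = (d_o/(d_o+d_i))² = 0.374
δf = √((∂f/∂d_o · δd_o)² + (∂f/∂d_i · δd_i)²) = √(0.191 + 0.948) = 1.07 cm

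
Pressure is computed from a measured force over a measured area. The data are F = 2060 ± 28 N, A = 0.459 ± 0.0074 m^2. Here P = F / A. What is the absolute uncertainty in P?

Since P is a product/quotient, work with relative uncertainties:
  (1·δF/F)² = (1×0.0136)² = 0.000185;  (-1·δA/A)² = (-1×0.0161)² = 0.000260
δP/P = √(0.000445) = 0.0211
P = 4490 Pa, so δP = 0.0211 × 4490 = 94.6 Pa.

94.6 Pa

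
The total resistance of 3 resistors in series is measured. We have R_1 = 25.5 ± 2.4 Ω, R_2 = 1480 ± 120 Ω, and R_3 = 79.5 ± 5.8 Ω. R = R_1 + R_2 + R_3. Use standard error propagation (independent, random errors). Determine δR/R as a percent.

Each term contributes (cᵢ δxᵢ)² to (δR)²:
  (δR_1)² = 5.76;  (δR_2)² = 14400;  (δR_3)² = 33.6
δR = √(14400) = 120 Ω
R = 1580 Ω, so δR/R = 120/1580 = 0.0758.

7.58%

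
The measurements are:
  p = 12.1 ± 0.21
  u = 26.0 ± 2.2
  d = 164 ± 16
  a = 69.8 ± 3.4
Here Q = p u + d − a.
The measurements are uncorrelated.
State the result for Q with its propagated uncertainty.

409 ± 31.7

Let w = p·u = 315. δw/w = √((1·δp/p)² + (1·δu/u)²) = √(0.000301 + 0.00716) = 0.0864, so δw = 27.2.
Q = w + d − a: δQ = √(δw² + δd² + δa²) = √(738 + 256 + 11.6) = 31.7
Q = 409.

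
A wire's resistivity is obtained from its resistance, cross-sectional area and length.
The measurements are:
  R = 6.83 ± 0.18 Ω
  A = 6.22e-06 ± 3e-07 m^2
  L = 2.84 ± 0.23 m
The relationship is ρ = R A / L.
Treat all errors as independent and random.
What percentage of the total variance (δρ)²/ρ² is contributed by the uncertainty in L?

(δρ/ρ)² = (1·δR/R)² + (1·δA/A)² + (-1·δL/L)²
  R term: (1×0.0264)² = 0.000695
  A term: (1×0.0482)² = 0.00233
  L term: (-1×0.0810)² = 0.00656
Total = 0.00958. Share from L = 0.00656/0.00958 = 0.685.

68.5%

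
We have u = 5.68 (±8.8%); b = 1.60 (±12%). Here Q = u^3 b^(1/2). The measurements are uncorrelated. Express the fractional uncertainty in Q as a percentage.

27.1%

Each factor contributes (exponent × relative error)² to (δQ/Q)²:
  (3·δu/u)² = (3×0.0880)² = 0.0697;  (½·δb/b)² = (0.5×0.120)² = 0.00360
δQ/Q = √(0.0733) = 0.271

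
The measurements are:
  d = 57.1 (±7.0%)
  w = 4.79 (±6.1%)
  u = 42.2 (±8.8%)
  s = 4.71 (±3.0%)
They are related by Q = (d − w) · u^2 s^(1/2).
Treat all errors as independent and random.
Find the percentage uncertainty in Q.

19.3%

Let h = d − w = 52.3. δh = √(δd² + δw²) = √(16.0 + 0.0854) = 4.01, so δh/h = 0.0766.
Q is then a monomial in h, u, s:
δQ/Q = √((δh/h)² + (2·δu/u)² + (½·δs/s)²) = √(0.00587 + 0.0310 + 0.000225) = 0.193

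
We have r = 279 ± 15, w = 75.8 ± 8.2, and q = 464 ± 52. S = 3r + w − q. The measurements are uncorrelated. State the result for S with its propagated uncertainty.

449 ± 69.3

For a sum/difference, combine absolute errors in quadrature:
  (3·δr)² = 2020;  (δw)² = 67.2;  (δq)² = 2700
δS = √(4800) = 69.3
S = 449.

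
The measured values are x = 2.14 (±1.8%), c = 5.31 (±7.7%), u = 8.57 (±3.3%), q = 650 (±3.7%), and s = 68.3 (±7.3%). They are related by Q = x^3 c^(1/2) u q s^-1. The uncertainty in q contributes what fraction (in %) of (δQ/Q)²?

(δQ/Q)² = (3·δx/x)² + (½·δc/c)² + (1·δu/u)² + (1·δq/q)² + (-1·δs/s)²
  x term: (3×0.0180)² = 0.00292
  c term: (0.5×0.0770)² = 0.00148
  u term: (1×0.0330)² = 0.00109
  q term: (1×0.0370)² = 0.00137
  s term: (-1×0.0730)² = 0.00533
Total = 0.0122. Share from q = 0.00137/0.0122 = 0.112.

11.2%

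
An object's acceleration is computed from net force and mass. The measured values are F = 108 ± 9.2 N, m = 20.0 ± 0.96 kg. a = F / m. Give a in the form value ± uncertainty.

5.40 ± 0.528 m/s^2

Relative error in a monomial: (δa/a)² = Σ (nᵢ · δxᵢ/xᵢ)².
  (1·δF/F)² = (1×0.0852)² = 0.00726;  (-1·δm/m)² = (-1×0.0480)² = 0.00230
δa/a = √(0.00956) = 0.0978
a = 5.40 m/s^2, so δa = 0.0978 × 5.40 = 0.528 m/s^2.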